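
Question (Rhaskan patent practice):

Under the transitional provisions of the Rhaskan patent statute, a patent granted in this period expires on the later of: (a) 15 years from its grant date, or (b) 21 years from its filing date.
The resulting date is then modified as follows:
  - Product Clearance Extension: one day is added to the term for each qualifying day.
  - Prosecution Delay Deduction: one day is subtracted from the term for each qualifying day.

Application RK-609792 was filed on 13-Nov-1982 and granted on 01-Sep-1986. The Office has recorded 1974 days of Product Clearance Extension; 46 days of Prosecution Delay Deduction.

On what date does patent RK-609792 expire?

(a) grant + 15 years → 1 September 2001.
(b) filing + 21 years → 13 November 2003.
Later of the two: 13 November 2003.
Product Clearance Extension: +1974 days → 9 April 2009.
Prosecution Delay Deduction: −46 days → 22 February 2009.

2009-02-22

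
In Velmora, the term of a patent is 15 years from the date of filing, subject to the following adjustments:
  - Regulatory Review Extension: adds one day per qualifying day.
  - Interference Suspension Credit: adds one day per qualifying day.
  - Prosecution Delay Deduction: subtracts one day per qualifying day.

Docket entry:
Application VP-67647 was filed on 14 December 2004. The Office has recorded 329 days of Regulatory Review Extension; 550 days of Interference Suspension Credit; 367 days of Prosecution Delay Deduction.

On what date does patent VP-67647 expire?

2021-05-09

Base term: filing date + 15 years → 14 December 2019.
Regulatory Review Extension: +329 days → 7 November 2020.
Interference Suspension Credit: +550 days → 11 May 2022.
Prosecution Delay Deduction: −367 days → 9 May 2021.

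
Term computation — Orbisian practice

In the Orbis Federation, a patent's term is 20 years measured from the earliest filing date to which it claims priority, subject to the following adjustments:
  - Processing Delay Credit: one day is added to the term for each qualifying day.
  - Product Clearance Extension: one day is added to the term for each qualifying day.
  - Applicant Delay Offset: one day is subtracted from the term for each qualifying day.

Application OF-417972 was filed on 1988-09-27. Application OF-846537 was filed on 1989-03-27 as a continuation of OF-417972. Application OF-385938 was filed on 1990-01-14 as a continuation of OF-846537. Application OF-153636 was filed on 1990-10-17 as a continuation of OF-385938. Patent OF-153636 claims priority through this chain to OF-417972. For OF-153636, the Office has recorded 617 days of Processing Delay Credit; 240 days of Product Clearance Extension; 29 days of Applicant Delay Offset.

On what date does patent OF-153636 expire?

2011-01-03

Earliest priority filing: 27 September 1988.
Base term: 27 September 1988 + 20 years → 27 September 2008.
Processing Delay Credit: +617 days → 6 June 2010.
Product Clearance Extension: +240 days → 1 February 2011.
Applicant Delay Offset: −29 days → 3 January 2011.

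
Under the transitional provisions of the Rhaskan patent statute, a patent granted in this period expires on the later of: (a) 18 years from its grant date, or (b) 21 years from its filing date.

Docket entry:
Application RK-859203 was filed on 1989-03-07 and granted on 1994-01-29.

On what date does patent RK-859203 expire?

(a) grant + 18 years → 29 January 2012.
(b) filing + 21 years → 7 March 2010.
Later of the two: 29 January 2012.

2012-01-29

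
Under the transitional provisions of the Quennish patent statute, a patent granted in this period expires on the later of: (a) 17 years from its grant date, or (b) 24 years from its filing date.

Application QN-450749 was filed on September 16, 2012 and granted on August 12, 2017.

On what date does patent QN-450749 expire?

(a) grant + 17 years → 12 August 2034.
(b) filing + 24 years → 16 September 2036.
Later of the two: 16 September 2036.

2036-09-16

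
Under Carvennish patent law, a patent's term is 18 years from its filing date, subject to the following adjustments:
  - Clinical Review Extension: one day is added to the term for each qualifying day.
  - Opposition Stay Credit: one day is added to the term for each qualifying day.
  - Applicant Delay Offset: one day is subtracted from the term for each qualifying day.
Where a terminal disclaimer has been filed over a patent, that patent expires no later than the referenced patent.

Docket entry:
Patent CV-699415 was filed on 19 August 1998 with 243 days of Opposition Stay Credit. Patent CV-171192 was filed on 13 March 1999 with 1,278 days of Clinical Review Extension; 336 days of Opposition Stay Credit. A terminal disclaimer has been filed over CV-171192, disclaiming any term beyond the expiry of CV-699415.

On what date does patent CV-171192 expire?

2017-04-19

Natural term of CV-171192:
  Base: filing + 18 years → 13 March 2017.
  Clinical Review Extension: +1278 days → 11 September 2020.
  Opposition Stay Credit: +336 days → 13 August 2021.
Expiry of referenced patent CV-699415:
  Base: filing + 18 years → 19 August 2016.
  Opposition Stay Credit: +243 days → 19 April 2017.
Terminal disclaimer: CV-171192 expires on the earlier of 13 August 2021 and 19 April 2017.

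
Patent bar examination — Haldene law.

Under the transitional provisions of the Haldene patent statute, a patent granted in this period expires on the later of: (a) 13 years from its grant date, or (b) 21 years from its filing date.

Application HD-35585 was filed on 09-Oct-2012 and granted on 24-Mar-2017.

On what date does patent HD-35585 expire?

(a) grant + 13 years → 24 March 2030.
(b) filing + 21 years → 9 October 2033.
Later of the two: 9 October 2033.

2033-10-09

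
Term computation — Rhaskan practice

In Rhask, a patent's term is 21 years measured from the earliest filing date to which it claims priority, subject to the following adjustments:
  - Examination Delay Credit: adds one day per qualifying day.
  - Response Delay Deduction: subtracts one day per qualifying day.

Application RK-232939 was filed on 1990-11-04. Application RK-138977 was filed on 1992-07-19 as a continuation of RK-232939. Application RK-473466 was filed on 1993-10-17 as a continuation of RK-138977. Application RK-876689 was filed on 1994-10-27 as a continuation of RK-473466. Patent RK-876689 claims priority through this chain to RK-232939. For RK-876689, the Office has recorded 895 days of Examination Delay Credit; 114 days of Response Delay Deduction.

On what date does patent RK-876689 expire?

Earliest priority filing: 4 November 1990.
Base term: 4 November 1990 + 21 years → 4 November 2011.
Examination Delay Credit: +895 days → 17 April 2014.
Response Delay Deduction: −114 days → 24 December 2013.

2013-12-24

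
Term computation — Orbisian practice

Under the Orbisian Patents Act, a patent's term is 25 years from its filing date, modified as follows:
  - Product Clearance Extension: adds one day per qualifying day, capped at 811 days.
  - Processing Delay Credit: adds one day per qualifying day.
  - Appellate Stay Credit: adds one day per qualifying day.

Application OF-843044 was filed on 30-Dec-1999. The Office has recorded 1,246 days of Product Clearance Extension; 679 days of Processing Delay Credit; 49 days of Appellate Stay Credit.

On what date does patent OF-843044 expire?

March 18, 2029

Base term: filing date + 25 years → 30 December 2024.
Product Clearance Extension: 1246 days claimed exceeds the 811-day cap, so +811 days → 21 March 2027.
Processing Delay Credit: +679 days → 28 January 2029.
Appellate Stay Credit: +49 days → 18 March 2029.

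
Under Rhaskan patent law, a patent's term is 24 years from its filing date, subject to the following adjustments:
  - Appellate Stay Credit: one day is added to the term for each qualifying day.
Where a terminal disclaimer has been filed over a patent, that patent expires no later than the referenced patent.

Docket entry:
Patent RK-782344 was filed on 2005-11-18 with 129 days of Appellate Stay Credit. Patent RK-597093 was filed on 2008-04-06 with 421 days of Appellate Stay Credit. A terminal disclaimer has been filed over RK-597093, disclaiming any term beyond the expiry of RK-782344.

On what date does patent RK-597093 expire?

March 27, 2030

Natural term of RK-597093:
  Base: filing + 24 years → 6 April 2032.
  Appellate Stay Credit: +421 days → 1 June 2033.
Expiry of referenced patent RK-782344:
  Base: filing + 24 years → 18 November 2029.
  Appellate Stay Credit: +129 days → 27 March 2030.
Terminal disclaimer: RK-597093 expires on the earlier of 1 June 2033 and 27 March 2030.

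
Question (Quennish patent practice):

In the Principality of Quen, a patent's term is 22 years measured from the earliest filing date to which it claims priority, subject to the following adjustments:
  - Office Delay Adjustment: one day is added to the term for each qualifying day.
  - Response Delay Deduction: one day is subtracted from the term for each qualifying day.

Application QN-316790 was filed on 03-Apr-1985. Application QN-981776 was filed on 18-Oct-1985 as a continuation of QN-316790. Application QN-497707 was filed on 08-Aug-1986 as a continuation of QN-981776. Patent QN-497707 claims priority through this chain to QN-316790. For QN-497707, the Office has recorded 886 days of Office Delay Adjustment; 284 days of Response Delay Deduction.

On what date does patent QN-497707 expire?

2008-11-25

Earliest priority filing: 3 April 1985.
Base term: 3 April 1985 + 22 years → 3 April 2007.
Office Delay Adjustment: +886 days → 5 September 2009.
Response Delay Deduction: −284 days → 25 November 2008.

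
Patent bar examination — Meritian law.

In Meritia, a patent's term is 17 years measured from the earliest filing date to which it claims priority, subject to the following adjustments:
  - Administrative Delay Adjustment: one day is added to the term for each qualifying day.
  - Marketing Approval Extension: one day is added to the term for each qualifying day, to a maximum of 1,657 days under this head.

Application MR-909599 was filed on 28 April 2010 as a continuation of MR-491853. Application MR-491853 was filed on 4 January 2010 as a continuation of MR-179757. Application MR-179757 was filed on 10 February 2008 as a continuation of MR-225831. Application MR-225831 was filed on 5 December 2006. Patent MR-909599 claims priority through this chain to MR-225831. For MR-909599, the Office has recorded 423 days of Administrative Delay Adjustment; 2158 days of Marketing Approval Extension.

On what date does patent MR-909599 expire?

August 15, 2029

Earliest priority filing: 5 December 2006.
Base term: 5 December 2006 + 17 years → 5 December 2023.
Administrative Delay Adjustment: +423 days → 31 January 2025.
Marketing Approval Extension: 2158 days claimed exceeds the 1657-day cap, so +1657 days → 15 August 2029.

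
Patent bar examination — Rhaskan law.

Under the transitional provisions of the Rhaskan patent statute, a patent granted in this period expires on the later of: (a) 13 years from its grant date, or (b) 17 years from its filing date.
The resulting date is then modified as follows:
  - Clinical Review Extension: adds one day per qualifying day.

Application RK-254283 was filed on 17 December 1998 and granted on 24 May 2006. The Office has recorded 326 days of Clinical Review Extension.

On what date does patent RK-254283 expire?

April 14, 2020

(a) grant + 13 years → 24 May 2019.
(b) filing + 17 years → 17 December 2015.
Later of the two: 24 May 2019.
Clinical Review Extension: +326 days → 14 April 2020.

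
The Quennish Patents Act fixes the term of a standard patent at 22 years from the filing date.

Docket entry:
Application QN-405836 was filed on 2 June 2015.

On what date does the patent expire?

June 2, 2037

Filing date + 22 years → 2 June 2037.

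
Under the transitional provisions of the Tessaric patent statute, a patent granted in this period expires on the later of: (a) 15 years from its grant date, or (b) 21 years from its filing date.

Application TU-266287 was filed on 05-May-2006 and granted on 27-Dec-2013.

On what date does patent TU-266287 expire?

2028-12-27

(a) grant + 15 years → 27 December 2028.
(b) filing + 21 years → 5 May 2027.
Later of the two: 27 December 2028.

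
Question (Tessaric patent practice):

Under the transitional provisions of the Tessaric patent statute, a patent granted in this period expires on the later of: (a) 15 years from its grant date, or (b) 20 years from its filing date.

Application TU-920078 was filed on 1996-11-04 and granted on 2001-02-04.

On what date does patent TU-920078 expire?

(a) grant + 15 years → 4 February 2016.
(b) filing + 20 years → 4 November 2016.
Later of the two: 4 November 2016.

November 4, 2016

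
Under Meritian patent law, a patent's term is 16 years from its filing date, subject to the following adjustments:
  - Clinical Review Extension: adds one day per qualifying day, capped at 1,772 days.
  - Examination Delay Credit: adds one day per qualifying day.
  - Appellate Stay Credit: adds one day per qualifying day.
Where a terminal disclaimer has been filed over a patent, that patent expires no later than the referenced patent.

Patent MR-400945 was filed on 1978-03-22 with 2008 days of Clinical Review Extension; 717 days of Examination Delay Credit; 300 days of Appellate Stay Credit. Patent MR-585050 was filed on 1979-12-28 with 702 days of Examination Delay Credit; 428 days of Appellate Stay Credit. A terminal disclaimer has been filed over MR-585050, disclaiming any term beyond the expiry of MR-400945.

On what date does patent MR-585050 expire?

Natural term of MR-585050:
  Base: filing + 16 years → 28 December 1995.
  Examination Delay Credit: +702 days → 29 November 1997.
  Appellate Stay Credit: +428 days → 31 January 1999.
Expiry of referenced patent MR-400945:
  Base: filing + 16 years → 22 March 1994.
  Clinical Review Extension: 2008 days claimed exceeds the 1772-day cap, so +1772 days → 27 January 1999.
  Examination Delay Credit: +717 days → 13 January 2001.
  Appellate Stay Credit: +300 days → 9 November 2001.
Terminal disclaimer: MR-585050 expires on the earlier of 31 January 1999 and 9 November 2001.

1999-01-31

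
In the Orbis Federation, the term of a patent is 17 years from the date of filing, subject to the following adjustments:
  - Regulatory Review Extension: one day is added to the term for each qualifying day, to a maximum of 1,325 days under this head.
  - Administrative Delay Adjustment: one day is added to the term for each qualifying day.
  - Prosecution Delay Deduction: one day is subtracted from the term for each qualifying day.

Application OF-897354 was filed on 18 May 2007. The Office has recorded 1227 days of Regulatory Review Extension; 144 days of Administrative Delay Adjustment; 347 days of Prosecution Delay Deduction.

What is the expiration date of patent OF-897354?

March 8, 2027

Base term: filing date + 17 years → 18 May 2024.
Regulatory Review Extension: 1227 days (within the 1325-day cap) → +1227 days → 27 September 2027.
Administrative Delay Adjustment: +144 days → 18 February 2028.
Prosecution Delay Deduction: −347 days → 8 March 2027.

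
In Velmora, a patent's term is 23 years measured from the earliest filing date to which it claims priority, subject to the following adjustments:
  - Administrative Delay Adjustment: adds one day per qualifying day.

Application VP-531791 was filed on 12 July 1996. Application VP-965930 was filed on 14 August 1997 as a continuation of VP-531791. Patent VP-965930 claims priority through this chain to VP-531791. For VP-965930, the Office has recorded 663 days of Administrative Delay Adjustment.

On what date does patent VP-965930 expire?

Earliest priority filing: 12 July 1996.
Base term: 12 July 1996 + 23 years → 12 July 2019.
Administrative Delay Adjustment: +663 days → 5 May 2021.

2021-05-05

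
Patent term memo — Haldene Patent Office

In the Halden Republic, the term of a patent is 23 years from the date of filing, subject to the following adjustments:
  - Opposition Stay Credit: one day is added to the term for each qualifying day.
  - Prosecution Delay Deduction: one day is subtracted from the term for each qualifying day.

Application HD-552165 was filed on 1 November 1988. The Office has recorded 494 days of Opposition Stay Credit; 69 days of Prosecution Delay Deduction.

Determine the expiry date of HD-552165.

2012-12-30

Base term: filing date + 23 years → 1 November 2011.
Opposition Stay Credit: +494 days → 9 March 2013.
Prosecution Delay Deduction: −69 days → 30 December 2012.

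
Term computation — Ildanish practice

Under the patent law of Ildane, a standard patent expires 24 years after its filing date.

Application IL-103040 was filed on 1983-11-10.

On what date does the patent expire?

November 10, 2007

Filing date + 24 years → 10 November 2007.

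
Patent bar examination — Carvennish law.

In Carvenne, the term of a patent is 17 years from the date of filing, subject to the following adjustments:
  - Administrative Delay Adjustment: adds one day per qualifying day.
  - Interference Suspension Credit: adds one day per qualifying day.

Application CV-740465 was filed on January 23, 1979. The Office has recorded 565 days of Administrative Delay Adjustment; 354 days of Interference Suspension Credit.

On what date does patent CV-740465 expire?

1998-07-30

Base term: filing date + 17 years → 23 January 1996.
Administrative Delay Adjustment: +565 days → 10 August 1997.
Interference Suspension Credit: +354 days → 30 July 1998.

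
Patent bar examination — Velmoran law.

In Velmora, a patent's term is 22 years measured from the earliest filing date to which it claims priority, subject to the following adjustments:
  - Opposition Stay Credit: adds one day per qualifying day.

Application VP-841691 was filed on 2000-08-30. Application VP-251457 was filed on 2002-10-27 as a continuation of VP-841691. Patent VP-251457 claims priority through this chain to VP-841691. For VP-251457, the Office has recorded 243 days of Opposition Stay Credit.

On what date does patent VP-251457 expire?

Earliest priority filing: 30 August 2000.
Base term: 30 August 2000 + 22 years → 30 August 2022.
Opposition Stay Credit: +243 days → 30 April 2023.

2023-04-30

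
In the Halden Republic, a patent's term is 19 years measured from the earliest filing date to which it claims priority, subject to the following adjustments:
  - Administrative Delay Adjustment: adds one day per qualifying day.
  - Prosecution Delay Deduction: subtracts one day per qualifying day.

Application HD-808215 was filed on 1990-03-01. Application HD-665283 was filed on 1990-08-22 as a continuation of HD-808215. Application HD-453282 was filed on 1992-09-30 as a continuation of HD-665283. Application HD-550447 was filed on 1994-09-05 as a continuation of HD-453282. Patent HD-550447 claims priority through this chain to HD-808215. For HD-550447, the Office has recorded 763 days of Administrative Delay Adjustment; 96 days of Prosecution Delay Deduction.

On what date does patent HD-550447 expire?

Earliest priority filing: 1 March 1990.
Base term: 1 March 1990 + 19 years → 1 March 2009.
Administrative Delay Adjustment: +763 days → 3 April 2011.
Prosecution Delay Deduction: −96 days → 28 December 2010.

December 28, 2010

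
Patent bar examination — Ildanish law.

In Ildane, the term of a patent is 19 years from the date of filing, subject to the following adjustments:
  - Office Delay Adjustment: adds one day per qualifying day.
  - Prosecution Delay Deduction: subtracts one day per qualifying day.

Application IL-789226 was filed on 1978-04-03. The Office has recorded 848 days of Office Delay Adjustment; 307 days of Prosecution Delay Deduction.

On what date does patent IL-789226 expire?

September 26, 1998

Base term: filing date + 19 years → 3 April 1997.
Office Delay Adjustment: +848 days → 30 July 1999.
Prosecution Delay Deduction: −307 days → 26 September 1998.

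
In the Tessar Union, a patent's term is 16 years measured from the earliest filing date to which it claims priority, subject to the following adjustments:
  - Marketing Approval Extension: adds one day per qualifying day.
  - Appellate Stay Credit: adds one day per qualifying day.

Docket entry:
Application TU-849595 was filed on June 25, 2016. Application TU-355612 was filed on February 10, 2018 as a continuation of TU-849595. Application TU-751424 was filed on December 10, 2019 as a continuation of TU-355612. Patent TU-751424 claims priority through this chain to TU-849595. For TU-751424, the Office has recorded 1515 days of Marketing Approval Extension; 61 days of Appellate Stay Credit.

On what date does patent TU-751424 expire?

2036-10-18

Earliest priority filing: 25 June 2016.
Base term: 25 June 2016 + 16 years → 25 June 2032.
Marketing Approval Extension: +1515 days → 18 August 2036.
Appellate Stay Credit: +61 days → 18 October 2036.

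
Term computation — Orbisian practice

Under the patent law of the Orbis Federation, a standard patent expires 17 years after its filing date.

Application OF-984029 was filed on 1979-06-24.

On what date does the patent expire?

June 24, 1996

Filing date + 17 years → 24 June 1996.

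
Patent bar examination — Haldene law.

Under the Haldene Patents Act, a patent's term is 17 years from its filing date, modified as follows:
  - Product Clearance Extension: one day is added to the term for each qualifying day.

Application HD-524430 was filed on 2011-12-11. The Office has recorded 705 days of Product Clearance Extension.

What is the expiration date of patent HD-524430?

November 16, 2030

Base term: filing date + 17 years → 11 December 2028.
Product Clearance Extension: +705 days → 16 November 2030.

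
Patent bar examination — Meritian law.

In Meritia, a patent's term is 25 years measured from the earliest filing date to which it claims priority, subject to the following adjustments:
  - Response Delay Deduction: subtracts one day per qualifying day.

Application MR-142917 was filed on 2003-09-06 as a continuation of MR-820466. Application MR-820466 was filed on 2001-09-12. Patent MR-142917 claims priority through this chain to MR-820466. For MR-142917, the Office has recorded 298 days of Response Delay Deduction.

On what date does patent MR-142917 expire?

2025-11-18

Earliest priority filing: 12 September 2001.
Base term: 12 September 2001 + 25 years → 12 September 2026.
Response Delay Deduction: −298 days → 18 November 2025.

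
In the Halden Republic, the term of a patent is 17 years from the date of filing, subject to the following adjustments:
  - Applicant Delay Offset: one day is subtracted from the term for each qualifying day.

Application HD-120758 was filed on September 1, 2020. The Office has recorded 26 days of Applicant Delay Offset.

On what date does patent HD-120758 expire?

Base term: filing date + 17 years → 1 September 2037.
Applicant Delay Offset: −26 days → 6 August 2037.

2037-08-06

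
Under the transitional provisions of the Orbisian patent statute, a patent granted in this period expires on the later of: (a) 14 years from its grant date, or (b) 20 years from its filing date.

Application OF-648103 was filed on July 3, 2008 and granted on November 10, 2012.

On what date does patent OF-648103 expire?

(a) grant + 14 years → 10 November 2026.
(b) filing + 20 years → 3 July 2028.
Later of the two: 3 July 2028.

July 3, 2028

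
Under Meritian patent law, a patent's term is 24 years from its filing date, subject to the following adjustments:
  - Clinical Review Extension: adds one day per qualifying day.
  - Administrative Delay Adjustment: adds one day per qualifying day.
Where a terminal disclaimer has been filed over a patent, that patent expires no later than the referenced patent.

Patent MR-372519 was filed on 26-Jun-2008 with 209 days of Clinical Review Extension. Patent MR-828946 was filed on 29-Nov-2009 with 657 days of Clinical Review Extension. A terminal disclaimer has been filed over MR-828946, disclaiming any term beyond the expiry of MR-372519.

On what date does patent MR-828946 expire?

January 21, 2033

Natural term of MR-828946:
  Base: filing + 24 years → 29 November 2033.
  Clinical Review Extension: +657 days → 17 September 2035.
Expiry of referenced patent MR-372519:
  Base: filing + 24 years → 26 June 2032.
  Clinical Review Extension: +209 days → 21 January 2033.
Terminal disclaimer: MR-828946 expires on the earlier of 17 September 2035 and 21 January 2033.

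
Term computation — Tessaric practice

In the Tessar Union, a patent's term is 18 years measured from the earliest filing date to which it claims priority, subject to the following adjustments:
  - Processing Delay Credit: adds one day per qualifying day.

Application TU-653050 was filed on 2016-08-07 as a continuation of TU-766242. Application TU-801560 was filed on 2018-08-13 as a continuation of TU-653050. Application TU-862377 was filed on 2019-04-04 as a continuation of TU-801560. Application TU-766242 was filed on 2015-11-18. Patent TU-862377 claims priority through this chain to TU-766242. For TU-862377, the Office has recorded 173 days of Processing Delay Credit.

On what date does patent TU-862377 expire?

May 10, 2034

Earliest priority filing: 18 November 2015.
Base term: 18 November 2015 + 18 years → 18 November 2033.
Processing Delay Credit: +173 days → 10 May 2034.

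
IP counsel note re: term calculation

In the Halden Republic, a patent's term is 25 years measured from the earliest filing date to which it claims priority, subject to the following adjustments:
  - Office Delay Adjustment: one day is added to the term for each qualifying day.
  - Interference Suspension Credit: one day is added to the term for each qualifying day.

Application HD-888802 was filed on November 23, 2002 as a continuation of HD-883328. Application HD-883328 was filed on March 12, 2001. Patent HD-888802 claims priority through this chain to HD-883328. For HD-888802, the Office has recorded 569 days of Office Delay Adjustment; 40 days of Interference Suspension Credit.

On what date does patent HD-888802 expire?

Earliest priority filing: 12 March 2001.
Base term: 12 March 2001 + 25 years → 12 March 2026.
Office Delay Adjustment: +569 days → 2 October 2027.
Interference Suspension Credit: +40 days → 11 November 2027.

2027-11-11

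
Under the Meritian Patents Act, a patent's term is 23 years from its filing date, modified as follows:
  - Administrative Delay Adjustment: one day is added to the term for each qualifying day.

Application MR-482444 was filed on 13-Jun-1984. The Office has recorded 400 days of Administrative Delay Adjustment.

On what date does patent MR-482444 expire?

July 17, 2008

Base term: filing date + 23 years → 13 June 2007.
Administrative Delay Adjustment: +400 days → 17 July 2008.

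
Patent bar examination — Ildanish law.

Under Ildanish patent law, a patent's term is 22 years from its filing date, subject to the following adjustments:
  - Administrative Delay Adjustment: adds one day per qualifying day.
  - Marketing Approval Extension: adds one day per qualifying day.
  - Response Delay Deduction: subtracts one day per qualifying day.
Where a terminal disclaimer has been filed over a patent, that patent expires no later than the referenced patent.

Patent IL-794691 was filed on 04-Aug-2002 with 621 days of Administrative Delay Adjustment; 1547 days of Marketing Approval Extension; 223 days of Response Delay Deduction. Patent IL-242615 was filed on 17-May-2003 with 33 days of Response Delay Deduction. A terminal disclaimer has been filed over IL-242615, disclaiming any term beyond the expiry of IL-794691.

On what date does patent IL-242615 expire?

Natural term of IL-242615:
  Base: filing + 22 years → 17 May 2025.
  Response Delay Deduction: −33 days → 14 April 2025.
Expiry of referenced patent IL-794691:
  Base: filing + 22 years → 4 August 2024.
  Administrative Delay Adjustment: +621 days → 17 April 2026.
  Marketing Approval Extension: +1547 days → 12 July 2030.
  Response Delay Deduction: −223 days → 1 December 2029.
Terminal disclaimer: IL-242615 expires on the earlier of 14 April 2025 and 1 December 2029.

April 14, 2025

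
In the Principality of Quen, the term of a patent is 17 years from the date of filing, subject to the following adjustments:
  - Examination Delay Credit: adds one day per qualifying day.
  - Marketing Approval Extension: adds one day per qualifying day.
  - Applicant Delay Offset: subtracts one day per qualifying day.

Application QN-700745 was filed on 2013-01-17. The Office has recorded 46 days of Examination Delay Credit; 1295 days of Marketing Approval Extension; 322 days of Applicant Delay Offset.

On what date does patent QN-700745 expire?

November 1, 2032

Base term: filing date + 17 years → 17 January 2030.
Examination Delay Credit: +46 days → 4 March 2030.
Marketing Approval Extension: +1295 days → 19 September 2033.
Applicant Delay Offset: −322 days → 1 November 2032.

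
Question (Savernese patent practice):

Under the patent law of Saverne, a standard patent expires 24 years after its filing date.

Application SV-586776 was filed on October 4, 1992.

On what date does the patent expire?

October 4, 2016

Filing date + 24 years → 4 October 2016.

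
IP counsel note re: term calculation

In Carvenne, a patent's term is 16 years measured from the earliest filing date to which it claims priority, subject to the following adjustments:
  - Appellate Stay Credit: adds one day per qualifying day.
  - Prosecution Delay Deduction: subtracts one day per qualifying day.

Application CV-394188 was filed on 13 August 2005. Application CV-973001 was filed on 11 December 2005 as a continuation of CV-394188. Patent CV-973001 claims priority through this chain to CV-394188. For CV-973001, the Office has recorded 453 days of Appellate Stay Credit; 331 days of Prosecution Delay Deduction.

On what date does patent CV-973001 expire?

December 13, 2021

Earliest priority filing: 13 August 2005.
Base term: 13 August 2005 + 16 years → 13 August 2021.
Appellate Stay Credit: +453 days → 9 November 2022.
Prosecution Delay Deduction: −331 days → 13 December 2021.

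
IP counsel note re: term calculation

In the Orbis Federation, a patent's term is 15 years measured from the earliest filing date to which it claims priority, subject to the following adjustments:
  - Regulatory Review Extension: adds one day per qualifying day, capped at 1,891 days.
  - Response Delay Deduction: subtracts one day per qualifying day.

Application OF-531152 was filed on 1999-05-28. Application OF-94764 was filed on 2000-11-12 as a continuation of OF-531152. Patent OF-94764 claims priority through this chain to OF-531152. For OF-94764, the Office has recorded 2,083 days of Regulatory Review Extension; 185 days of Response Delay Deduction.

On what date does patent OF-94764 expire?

January 28, 2019

Earliest priority filing: 28 May 1999.
Base term: 28 May 1999 + 15 years → 28 May 2014.
Regulatory Review Extension: 2083 days claimed exceeds the 1891-day cap, so +1891 days → 1 August 2019.
Response Delay Deduction: −185 days → 28 January 2019.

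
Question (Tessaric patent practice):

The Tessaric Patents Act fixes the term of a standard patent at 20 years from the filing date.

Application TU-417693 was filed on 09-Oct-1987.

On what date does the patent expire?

October 9, 2007

Filing date + 20 years → 9 October 2007.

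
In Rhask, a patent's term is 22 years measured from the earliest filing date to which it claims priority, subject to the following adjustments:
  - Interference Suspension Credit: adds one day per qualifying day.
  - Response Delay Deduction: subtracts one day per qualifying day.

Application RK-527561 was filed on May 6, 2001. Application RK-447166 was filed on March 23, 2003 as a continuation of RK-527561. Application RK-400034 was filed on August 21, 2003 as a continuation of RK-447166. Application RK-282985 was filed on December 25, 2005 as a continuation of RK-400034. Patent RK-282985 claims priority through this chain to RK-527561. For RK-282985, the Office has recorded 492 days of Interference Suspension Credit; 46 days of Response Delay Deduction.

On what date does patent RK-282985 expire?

July 25, 2024

Earliest priority filing: 6 May 2001.
Base term: 6 May 2001 + 22 years → 6 May 2023.
Interference Suspension Credit: +492 days → 9 September 2024.
Response Delay Deduction: −46 days → 25 July 2024.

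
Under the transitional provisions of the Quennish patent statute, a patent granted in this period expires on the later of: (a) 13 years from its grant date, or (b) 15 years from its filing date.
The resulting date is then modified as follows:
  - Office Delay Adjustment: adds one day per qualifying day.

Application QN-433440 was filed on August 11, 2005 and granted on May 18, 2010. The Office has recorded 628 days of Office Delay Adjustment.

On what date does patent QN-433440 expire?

2025-02-04

(a) grant + 13 years → 18 May 2023.
(b) filing + 15 years → 11 August 2020.
Later of the two: 18 May 2023.
Office Delay Adjustment: +628 days → 4 February 2025.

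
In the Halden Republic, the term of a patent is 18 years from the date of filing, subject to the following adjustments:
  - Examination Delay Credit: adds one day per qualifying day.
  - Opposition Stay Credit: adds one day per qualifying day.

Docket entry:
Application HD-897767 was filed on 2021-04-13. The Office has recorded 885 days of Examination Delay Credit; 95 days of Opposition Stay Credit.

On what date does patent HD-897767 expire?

December 18, 2041

Base term: filing date + 18 years → 13 April 2039.
Examination Delay Credit: +885 days → 14 September 2041.
Opposition Stay Credit: +95 days → 18 December 2041.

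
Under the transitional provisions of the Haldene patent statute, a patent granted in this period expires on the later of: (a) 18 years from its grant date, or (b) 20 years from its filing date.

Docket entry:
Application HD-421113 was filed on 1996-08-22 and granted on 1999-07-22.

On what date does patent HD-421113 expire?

(a) grant + 18 years → 22 July 2017.
(b) filing + 20 years → 22 August 2016.
Later of the two: 22 July 2017.

July 22, 2017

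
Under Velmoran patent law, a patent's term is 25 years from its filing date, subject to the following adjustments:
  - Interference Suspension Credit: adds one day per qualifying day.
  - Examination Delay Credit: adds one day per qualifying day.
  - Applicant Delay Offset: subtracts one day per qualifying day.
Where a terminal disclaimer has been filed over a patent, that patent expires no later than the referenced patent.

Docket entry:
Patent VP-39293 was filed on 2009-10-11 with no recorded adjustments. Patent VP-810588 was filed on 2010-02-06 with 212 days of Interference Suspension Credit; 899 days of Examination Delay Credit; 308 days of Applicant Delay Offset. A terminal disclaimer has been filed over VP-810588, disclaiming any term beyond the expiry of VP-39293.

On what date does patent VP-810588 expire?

2034-10-11

Natural term of VP-810588:
  Base: filing + 25 years → 6 February 2035.
  Interference Suspension Credit: +212 days → 6 September 2035.
  Examination Delay Credit: +899 days → 21 February 2038.
  Applicant Delay Offset: −308 days → 19 April 2037.
Expiry of referenced patent VP-39293:
  Base: filing + 25 years → 11 October 2034.
Terminal disclaimer: VP-810588 expires on the earlier of 19 April 2037 and 11 October 2034.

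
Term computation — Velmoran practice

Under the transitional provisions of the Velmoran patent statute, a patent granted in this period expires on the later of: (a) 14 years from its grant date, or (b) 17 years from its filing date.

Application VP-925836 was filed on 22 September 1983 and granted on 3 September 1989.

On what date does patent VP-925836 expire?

2003-09-03

(a) grant + 14 years → 3 September 2003.
(b) filing + 17 years → 22 September 2000.
Later of the two: 3 September 2003.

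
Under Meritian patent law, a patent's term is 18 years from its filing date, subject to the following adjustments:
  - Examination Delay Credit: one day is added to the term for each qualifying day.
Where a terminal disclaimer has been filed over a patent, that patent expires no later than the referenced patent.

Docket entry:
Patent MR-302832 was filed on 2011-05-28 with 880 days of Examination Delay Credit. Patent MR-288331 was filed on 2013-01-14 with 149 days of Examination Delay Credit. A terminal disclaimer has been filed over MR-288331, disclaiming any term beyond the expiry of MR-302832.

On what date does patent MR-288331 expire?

June 12, 2031

Natural term of MR-288331:
  Base: filing + 18 years → 14 January 2031.
  Examination Delay Credit: +149 days → 12 June 2031.
Expiry of referenced patent MR-302832:
  Base: filing + 18 years → 28 May 2029.
  Examination Delay Credit: +880 days → 25 October 2031.
Terminal disclaimer: MR-288331 expires on the earlier of 12 June 2031 and 25 October 2031.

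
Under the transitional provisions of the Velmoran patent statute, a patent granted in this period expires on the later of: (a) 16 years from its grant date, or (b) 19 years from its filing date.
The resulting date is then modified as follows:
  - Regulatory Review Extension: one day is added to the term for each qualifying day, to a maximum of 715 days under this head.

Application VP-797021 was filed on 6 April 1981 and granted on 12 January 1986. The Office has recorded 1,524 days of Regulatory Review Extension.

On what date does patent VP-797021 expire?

(a) grant + 16 years → 12 January 2002.
(b) filing + 19 years → 6 April 2000.
Later of the two: 12 January 2002.
Regulatory Review Extension: 1524 days claimed exceeds the 715-day cap, so +715 days → 28 December 2003.

2003-12-28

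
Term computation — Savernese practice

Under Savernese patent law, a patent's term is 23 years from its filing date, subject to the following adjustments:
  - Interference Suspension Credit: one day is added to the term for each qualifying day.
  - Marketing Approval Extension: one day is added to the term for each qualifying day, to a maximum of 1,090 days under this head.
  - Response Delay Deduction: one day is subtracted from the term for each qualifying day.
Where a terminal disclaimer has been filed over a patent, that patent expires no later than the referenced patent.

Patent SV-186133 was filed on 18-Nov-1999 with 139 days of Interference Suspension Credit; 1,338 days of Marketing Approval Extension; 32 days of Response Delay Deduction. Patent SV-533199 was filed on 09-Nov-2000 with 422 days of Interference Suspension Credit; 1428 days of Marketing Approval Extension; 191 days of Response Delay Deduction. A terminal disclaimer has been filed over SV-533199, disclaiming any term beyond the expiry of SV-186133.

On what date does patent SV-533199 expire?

Natural term of SV-533199:
  Base: filing + 23 years → 9 November 2023.
  Interference Suspension Credit: +422 days → 4 January 2025.
  Marketing Approval Extension: 1428 days claimed exceeds the 1090-day cap, so +1090 days → 30 December 2027.
  Response Delay Deduction: −191 days → 22 June 2027.
Expiry of referenced patent SV-186133:
  Base: filing + 23 years → 18 November 2022.
  Interference Suspension Credit: +139 days → 6 April 2023.
  Marketing Approval Extension: 1338 days claimed exceeds the 1090-day cap, so +1090 days → 31 March 2026.
  Response Delay Deduction: −32 days → 27 February 2026.
Terminal disclaimer: SV-533199 expires on the earlier of 22 June 2027 and 27 February 2026.

February 27, 2026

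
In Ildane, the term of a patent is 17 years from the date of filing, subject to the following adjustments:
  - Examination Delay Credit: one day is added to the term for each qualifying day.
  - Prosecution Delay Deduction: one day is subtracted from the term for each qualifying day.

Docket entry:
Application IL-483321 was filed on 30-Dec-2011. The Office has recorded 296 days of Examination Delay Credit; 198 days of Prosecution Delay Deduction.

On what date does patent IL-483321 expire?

2029-04-07

Base term: filing date + 17 years → 30 December 2028.
Examination Delay Credit: +296 days → 22 October 2029.
Prosecution Delay Deduction: −198 days → 7 April 2029.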